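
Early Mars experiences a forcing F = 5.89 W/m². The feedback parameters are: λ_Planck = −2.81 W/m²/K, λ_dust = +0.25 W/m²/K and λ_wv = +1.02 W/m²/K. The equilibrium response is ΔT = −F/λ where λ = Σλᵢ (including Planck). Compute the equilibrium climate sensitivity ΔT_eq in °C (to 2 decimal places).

Net feedback parameter λ = (−2.81) + (+0.25) + (+1.02) = -1.54 W/m²/K.
ΔT = −F/λ = −5.89/(-1.54) = 3.82 °C.

3.82 °C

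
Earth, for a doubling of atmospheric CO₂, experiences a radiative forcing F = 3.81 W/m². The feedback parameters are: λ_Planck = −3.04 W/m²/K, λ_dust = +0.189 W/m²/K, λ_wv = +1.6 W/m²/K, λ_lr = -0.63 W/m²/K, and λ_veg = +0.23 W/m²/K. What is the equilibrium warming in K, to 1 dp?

Net feedback parameter λ = (−3.04) + (+0.189) + (+1.6) + (-0.63) + (+0.23) = -1.651 W/m²/K.
ΔT = −F/λ = −3.81/(-1.651) = 2.3 K.

2.3 K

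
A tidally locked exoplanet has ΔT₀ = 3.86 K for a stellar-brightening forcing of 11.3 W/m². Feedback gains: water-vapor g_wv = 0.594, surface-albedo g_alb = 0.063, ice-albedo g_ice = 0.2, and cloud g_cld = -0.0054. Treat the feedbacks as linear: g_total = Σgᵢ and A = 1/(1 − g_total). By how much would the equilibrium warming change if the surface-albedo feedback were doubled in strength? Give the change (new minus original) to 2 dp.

Original: g = 0.8516, ΔT = 3.86/(1−0.8516) = 26.0108 K.
With doubled surface-albedo: g' = 0.9146, ΔT' = 3.86/(1−0.9146) = 45.1991 K.
Change = 45.1991 − 26.0108 = 19.19 K.

19.19 K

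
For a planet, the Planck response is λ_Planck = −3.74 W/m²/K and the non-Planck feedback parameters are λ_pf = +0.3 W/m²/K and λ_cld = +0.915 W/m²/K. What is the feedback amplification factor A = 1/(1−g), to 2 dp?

1.48

Convert to gains: g_pf = 0.3/3.74 = 0.08021; g_cld = 0.915/3.74 = 0.2447.
Total gain g = 0.32491.
A = 1/(1 − 0.32491) = 1.48.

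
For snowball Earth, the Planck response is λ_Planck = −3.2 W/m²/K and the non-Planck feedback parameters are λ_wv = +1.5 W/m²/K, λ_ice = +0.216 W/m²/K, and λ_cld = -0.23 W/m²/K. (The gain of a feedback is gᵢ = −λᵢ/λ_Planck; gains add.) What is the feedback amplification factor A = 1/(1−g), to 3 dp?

Convert to gains: g_wv = 1.5/3.2 = 0.4688; g_ice = 0.216/3.2 = 0.0675; g_cld = -0.23/3.2 = -0.07187.
Total gain g = 0.46443.
A = 1/(1 − 0.46443) = 1.867.

1.867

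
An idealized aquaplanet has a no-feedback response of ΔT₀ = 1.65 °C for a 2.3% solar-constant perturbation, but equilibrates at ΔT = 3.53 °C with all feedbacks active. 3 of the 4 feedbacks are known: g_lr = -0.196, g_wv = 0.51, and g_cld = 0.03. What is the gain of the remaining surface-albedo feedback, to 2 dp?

0.19

Amplification A = ΔT/ΔT₀ = 3.53/1.65 = 2.139.
Total gain g = 1 − 1/A = 1 − 1/2.139 = 0.5325.
Known gains sum to -0.196 + 0.51 + 0.03 = 0.344.
g_alb = 0.5325 − 0.344 = 0.19.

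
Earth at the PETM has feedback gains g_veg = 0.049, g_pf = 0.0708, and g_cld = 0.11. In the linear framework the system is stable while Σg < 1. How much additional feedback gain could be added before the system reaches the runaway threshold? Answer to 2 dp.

Current total gain = 0.049 + 0.0708 + 0.11 = 0.2298.
Margin to runaway = 1 − 0.2298 = 0.77.

0.77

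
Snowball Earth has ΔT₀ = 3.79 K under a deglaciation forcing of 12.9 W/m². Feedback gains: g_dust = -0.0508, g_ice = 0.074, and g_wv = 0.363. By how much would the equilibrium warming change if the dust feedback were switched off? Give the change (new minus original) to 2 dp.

0.56 K

Original: g = 0.3862, ΔT = 3.79/(1−0.3862) = 6.1746 K.
Without dust: g' = 0.437, ΔT' = 3.79/(1−0.437) = 6.7318 K.
Change = 6.7318 − 6.1746 = 0.56 K.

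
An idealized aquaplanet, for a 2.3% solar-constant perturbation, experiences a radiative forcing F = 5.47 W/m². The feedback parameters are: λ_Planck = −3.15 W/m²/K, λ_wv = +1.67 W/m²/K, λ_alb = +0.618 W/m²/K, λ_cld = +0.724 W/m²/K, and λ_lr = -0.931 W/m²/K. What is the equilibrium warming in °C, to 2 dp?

Net feedback parameter λ = (−3.15) + (+1.67) + (+0.618) + (+0.724) + (-0.931) = -1.069 W/m²/K.
ΔT = −F/λ = −5.47/(-1.069) = 5.12 °C.

5.12 °C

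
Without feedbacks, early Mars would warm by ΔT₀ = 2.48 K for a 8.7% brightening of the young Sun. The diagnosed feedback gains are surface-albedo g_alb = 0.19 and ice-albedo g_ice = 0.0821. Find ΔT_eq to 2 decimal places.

Total gain g = 0.19 + 0.0821 = 0.2721.
Amplification A = 1/(1 − 0.2721) = 1.374.
ΔT = 2.48 × 1.374 = 3.41 K.

3.41 K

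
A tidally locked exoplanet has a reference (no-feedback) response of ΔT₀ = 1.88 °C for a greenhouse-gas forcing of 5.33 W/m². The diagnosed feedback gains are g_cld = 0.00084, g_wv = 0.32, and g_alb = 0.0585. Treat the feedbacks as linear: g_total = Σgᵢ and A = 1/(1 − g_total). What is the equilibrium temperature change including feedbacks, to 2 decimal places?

Total gain g = 0.00084 + 0.32 + 0.0585 = 0.37934.
Amplification A = 1/(1 − 0.37934) = 1.611.
ΔT = 1.88 × 1.611 = 3.03 °C.

3.03 °C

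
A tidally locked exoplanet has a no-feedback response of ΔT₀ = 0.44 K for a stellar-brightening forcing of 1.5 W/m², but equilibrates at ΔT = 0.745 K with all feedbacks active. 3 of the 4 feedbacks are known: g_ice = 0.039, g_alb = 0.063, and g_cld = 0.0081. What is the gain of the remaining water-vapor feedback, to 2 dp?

0.30

Amplification A = ΔT/ΔT₀ = 0.745/0.44 = 1.693.
Total gain g = 1 − 1/A = 1 − 1/1.693 = 0.4093.
Known gains sum to 0.039 + 0.063 + 0.0081 = 0.1101.
g_wv = 0.4093 − 0.1101 = 0.30.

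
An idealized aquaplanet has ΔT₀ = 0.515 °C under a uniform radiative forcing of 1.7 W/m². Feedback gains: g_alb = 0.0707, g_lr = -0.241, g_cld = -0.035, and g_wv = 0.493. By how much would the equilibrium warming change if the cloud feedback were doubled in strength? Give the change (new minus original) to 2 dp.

-0.03 °C

Original: g = 0.2877, ΔT = 0.515/(1−0.2877) = 0.7230 °C.
With doubled cloud: g' = 0.2527, ΔT' = 0.515/(1−0.2527) = 0.6891 °C.
Change = 0.6891 − 0.7230 = -0.03 °C.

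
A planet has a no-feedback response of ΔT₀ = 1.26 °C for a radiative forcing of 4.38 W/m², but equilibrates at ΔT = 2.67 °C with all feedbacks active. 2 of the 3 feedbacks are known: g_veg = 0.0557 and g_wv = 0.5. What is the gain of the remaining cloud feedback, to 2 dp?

Amplification A = ΔT/ΔT₀ = 2.67/1.26 = 2.119.
Total gain g = 1 − 1/A = 1 − 1/2.119 = 0.5281.
Known gains sum to 0.0557 + 0.5 = 0.5557.
g_cld = 0.5281 − 0.5557 = -0.03.

-0.03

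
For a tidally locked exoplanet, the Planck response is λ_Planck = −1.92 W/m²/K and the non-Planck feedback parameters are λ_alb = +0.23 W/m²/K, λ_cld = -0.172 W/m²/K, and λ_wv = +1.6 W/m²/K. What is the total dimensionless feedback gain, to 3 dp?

0.864

Convert to gains: g_alb = 0.23/1.92 = 0.1198; g_cld = -0.172/1.92 = -0.08958; g_wv = 1.6/1.92 = 0.8333.
Total gain g = 0.86352.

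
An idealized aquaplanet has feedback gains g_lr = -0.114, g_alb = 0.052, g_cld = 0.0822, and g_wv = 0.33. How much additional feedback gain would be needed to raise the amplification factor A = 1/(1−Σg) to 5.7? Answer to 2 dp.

Current total gain = 0.3502.
Target gain for A = 5.7: g* = 1 − 1/5.7 = 0.8246.
Additional gain needed = 0.8246 − 0.3502 = 0.47.

0.47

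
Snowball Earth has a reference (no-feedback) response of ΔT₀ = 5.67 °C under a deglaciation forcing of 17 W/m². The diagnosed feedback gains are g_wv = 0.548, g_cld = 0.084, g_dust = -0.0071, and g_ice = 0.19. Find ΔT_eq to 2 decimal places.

30.63 °C

Total gain g = 0.548 + 0.084 − 0.0071 + 0.19 = 0.8149.
Amplification A = 1/(1 − 0.8149) = 5.402.
ΔT = 5.67 × 5.402 = 30.63 °C.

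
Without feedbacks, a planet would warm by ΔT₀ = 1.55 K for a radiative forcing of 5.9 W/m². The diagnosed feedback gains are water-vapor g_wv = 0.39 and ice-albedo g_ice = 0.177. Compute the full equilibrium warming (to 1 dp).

Total gain g = 0.39 + 0.177 = 0.567.
Amplification A = 1/(1 − 0.567) = 2.309.
ΔT = 1.55 × 2.309 = 3.6 K.

3.6 K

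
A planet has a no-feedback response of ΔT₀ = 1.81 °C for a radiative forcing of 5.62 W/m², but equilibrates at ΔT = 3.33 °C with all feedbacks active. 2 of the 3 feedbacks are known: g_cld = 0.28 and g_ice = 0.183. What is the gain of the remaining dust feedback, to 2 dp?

Amplification A = ΔT/ΔT₀ = 3.33/1.81 = 1.84.
Total gain g = 1 − 1/A = 1 − 1/1.84 = 0.4565.
Known gains sum to 0.28 + 0.183 = 0.463.
g_dust = 0.4565 − 0.463 = -0.01.

-0.01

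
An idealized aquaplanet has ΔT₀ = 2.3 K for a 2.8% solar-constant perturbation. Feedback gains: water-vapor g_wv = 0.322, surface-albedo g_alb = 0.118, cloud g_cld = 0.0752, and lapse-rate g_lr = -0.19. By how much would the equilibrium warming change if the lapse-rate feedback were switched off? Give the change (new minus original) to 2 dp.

Original: g = 0.3252, ΔT = 2.3/(1−0.3252) = 3.4084 K.
Without lapse-rate: g' = 0.5152, ΔT' = 2.3/(1−0.5152) = 4.7442 K.
Change = 4.7442 − 3.4084 = 1.34 K.

1.34 K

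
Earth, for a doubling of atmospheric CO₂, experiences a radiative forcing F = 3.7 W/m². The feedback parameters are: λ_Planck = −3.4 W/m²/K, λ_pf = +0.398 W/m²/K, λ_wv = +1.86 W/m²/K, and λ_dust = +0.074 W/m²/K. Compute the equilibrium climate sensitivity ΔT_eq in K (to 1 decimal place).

Net feedback parameter λ = (−3.4) + (+0.398) + (+1.86) + (+0.074) = -1.068 W/m²/K.
ΔT = −F/λ = −3.7/(-1.068) = 3.5 K.

3.5 K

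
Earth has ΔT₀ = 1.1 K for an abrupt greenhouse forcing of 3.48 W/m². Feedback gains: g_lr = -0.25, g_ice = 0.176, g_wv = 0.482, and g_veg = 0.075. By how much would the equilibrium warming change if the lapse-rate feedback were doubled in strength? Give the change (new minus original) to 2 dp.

Original: g = 0.483, ΔT = 1.1/(1−0.483) = 2.1277 K.
With doubled lapse-rate: g' = 0.233, ΔT' = 1.1/(1−0.233) = 1.4342 K.
Change = 1.4342 − 2.1277 = -0.69 K.

-0.69 K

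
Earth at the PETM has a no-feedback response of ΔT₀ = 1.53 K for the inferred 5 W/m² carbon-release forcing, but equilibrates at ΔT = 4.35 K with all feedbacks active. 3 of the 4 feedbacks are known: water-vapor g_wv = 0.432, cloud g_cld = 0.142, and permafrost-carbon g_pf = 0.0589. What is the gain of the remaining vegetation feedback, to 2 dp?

0.02

Amplification A = ΔT/ΔT₀ = 4.35/1.53 = 2.843.
Total gain g = 1 − 1/A = 1 − 1/2.843 = 0.6483.
Known gains sum to 0.432 + 0.142 + 0.0589 = 0.6329.
g_veg = 0.6483 − 0.6329 = 0.02.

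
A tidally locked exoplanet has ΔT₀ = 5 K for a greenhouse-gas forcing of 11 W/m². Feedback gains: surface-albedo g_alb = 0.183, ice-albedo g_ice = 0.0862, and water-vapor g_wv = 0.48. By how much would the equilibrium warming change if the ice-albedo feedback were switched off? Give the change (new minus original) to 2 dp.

-5.10 K

Original: g = 0.7492, ΔT = 5/(1−0.7492) = 19.9362 K.
Without ice-albedo: g' = 0.663, ΔT' = 5/(1−0.663) = 14.8368 K.
Change = 14.8368 − 19.9362 = -5.10 K.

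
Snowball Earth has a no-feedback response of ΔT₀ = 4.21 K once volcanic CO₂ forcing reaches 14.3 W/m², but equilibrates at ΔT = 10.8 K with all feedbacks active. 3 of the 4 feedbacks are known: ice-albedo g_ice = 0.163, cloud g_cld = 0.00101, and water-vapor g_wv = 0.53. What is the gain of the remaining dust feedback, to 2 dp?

-0.08

Amplification A = ΔT/ΔT₀ = 10.8/4.21 = 2.565.
Total gain g = 1 − 1/A = 1 − 1/2.565 = 0.6101.
Known gains sum to 0.163 + 0.00101 + 0.53 = 0.69401.
g_dust = 0.6101 − 0.69401 = -0.08.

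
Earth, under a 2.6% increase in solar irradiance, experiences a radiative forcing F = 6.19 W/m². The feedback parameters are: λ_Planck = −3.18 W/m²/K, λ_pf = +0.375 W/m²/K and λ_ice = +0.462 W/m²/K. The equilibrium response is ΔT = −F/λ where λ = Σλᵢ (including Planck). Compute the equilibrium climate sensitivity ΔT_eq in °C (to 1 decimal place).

Net feedback parameter λ = (−3.18) + (+0.375) + (+0.462) = -2.343 W/m²/K.
ΔT = −F/λ = −6.19/(-2.343) = 2.6 °C.

2.6 °C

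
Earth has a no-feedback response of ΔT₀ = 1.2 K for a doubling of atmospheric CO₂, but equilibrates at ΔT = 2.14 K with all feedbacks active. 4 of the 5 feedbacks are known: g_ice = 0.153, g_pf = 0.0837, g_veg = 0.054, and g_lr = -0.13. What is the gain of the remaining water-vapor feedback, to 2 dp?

Amplification A = ΔT/ΔT₀ = 2.14/1.2 = 1.783.
Total gain g = 1 − 1/A = 1 − 1/1.783 = 0.4391.
Known gains sum to 0.153 + 0.0837 + 0.054 − 0.13 = 0.1607.
g_wv = 0.4391 − 0.1607 = 0.28.

0.28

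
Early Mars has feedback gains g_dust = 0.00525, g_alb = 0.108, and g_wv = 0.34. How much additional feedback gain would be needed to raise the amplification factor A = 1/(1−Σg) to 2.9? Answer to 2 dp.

Current total gain = 0.45325.
Target gain for A = 2.9: g* = 1 − 1/2.9 = 0.6552.
Additional gain needed = 0.6552 − 0.45325 = 0.20.

0.20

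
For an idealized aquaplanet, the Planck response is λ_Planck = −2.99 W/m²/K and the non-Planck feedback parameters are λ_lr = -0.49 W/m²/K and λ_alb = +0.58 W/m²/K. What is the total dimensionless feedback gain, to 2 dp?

Convert to gains: g_lr = -0.49/2.99 = -0.1639; g_alb = 0.58/2.99 = 0.194.
Total gain g = 0.0301.

0.03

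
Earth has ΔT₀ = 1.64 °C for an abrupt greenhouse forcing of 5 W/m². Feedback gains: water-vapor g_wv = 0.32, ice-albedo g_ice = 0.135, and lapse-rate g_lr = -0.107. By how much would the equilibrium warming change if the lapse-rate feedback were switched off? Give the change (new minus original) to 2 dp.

0.49 °C

Original: g = 0.348, ΔT = 1.64/(1−0.348) = 2.5153 °C.
Without lapse-rate: g' = 0.455, ΔT' = 1.64/(1−0.455) = 3.0092 °C.
Change = 3.0092 − 2.5153 = 0.49 °C.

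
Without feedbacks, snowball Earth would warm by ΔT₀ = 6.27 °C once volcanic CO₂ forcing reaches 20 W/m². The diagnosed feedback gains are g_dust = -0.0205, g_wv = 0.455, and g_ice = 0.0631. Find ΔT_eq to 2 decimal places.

12.48 °C

Total gain g = -0.0205 + 0.455 + 0.0631 = 0.4976.
Amplification A = 1/(1 − 0.4976) = 1.99.
ΔT = 6.27 × 1.99 = 12.48 °C.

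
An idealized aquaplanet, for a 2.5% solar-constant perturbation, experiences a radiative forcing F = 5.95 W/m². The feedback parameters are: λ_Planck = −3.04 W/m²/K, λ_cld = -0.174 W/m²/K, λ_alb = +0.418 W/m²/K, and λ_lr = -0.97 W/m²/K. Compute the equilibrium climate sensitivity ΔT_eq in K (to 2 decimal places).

Net feedback parameter λ = (−3.04) + (-0.174) + (+0.418) + (-0.97) = -3.766 W/m²/K.
ΔT = −F/λ = −5.95/(-3.766) = 1.58 K.

1.58 K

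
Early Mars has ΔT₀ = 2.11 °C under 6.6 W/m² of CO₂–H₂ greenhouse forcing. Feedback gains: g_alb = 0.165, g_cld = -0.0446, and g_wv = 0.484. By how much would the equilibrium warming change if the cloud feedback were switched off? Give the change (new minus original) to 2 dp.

0.68 °C

Original: g = 0.6044, ΔT = 2.11/(1−0.6044) = 5.3337 °C.
Without cloud: g' = 0.649, ΔT' = 2.11/(1−0.649) = 6.0114 °C.
Change = 6.0114 − 5.3337 = 0.68 °C.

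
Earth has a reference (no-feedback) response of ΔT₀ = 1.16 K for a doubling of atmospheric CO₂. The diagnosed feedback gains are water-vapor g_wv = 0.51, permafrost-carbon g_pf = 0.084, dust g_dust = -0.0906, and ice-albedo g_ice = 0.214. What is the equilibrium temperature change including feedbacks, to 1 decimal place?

Total gain g = 0.51 + 0.084 − 0.0906 + 0.214 = 0.7174.
Amplification A = 1/(1 − 0.7174) = 3.539.
ΔT = 1.16 × 3.539 = 4.1 K.

4.1 K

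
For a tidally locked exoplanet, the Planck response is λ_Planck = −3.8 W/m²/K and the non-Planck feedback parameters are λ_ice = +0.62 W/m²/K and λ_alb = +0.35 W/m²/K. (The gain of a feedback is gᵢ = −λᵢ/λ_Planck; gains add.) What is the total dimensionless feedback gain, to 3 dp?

Convert to gains: g_ice = 0.62/3.8 = 0.1632; g_alb = 0.35/3.8 = 0.09211.
Total gain g = 0.25531.

0.255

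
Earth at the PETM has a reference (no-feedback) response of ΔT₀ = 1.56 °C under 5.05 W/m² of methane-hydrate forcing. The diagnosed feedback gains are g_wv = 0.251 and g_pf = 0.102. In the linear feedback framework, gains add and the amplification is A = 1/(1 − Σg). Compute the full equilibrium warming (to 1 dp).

Total gain g = 0.251 + 0.102 = 0.353.
Amplification A = 1/(1 − 0.353) = 1.546.
ΔT = 1.56 × 1.546 = 2.4 °C.

2.4 °C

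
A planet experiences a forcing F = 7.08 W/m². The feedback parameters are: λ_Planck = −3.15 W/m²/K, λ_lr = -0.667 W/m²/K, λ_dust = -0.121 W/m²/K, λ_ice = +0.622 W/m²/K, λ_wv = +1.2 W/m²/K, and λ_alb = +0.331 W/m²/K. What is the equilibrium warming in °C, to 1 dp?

Net feedback parameter λ = (−3.15) + (-0.667) + (-0.121) + (+0.622) + (+1.2) + (+0.331) = -1.785 W/m²/K.
ΔT = −F/λ = −7.08/(-1.785) = 4.0 °C.

4.0 °C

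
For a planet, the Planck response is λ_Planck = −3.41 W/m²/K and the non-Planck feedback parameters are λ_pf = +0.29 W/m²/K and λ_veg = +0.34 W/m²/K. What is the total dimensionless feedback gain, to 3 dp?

0.185

Convert to gains: g_pf = 0.29/3.41 = 0.08504; g_veg = 0.34/3.41 = 0.09971.
Total gain g = 0.18475.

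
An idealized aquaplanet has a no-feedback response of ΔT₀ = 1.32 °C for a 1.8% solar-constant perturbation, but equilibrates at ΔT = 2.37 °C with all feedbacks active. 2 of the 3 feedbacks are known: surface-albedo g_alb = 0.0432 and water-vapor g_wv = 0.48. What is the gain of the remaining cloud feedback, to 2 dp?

-0.08

Amplification A = ΔT/ΔT₀ = 2.37/1.32 = 1.795.
Total gain g = 1 − 1/A = 1 − 1/1.795 = 0.4429.
Known gains sum to 0.0432 + 0.48 = 0.5232.
g_cld = 0.4429 − 0.5232 = -0.08.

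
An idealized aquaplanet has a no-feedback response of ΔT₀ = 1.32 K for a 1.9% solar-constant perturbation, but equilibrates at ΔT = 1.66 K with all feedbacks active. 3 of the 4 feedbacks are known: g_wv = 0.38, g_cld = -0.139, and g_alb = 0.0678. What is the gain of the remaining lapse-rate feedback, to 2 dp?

Amplification A = ΔT/ΔT₀ = 1.66/1.32 = 1.258.
Total gain g = 1 − 1/A = 1 − 1/1.258 = 0.2051.
Known gains sum to 0.38 − 0.139 + 0.0678 = 0.3088.
g_lr = 0.2051 − 0.3088 = -0.10.

-0.10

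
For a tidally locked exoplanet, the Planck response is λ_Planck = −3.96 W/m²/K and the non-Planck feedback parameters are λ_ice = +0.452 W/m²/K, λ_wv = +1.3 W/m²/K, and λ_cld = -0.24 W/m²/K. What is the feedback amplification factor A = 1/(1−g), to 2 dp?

Convert to gains: g_ice = 0.452/3.96 = 0.1141; g_wv = 1.3/3.96 = 0.3283; g_cld = -0.24/3.96 = -0.06061.
Total gain g = 0.38179.
A = 1/(1 − 0.38179) = 1.62.

1.62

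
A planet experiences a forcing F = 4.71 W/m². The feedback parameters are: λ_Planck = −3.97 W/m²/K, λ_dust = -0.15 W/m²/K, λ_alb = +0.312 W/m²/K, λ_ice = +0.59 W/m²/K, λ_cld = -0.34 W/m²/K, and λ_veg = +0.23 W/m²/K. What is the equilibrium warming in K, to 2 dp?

1.42 K

Net feedback parameter λ = (−3.97) + (-0.15) + (+0.312) + (+0.59) + (-0.34) + (+0.23) = -3.328 W/m²/K.
ΔT = −F/λ = −4.71/(-3.328) = 1.42 K.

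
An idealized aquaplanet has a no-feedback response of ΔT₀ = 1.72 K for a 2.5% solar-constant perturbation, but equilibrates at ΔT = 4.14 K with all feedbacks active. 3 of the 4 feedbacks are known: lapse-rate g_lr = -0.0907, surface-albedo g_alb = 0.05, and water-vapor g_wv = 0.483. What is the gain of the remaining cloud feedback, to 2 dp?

0.14

Amplification A = ΔT/ΔT₀ = 4.14/1.72 = 2.407.
Total gain g = 1 − 1/A = 1 − 1/2.407 = 0.5845.
Known gains sum to -0.0907 + 0.05 + 0.483 = 0.4423.
g_cld = 0.5845 − 0.4423 = 0.14.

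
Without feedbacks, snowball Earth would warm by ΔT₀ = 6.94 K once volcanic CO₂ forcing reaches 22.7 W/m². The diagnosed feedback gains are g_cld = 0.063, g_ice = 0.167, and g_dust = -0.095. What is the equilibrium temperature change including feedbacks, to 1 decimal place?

8.0 K

Total gain g = 0.063 + 0.167 − 0.095 = 0.135.
Amplification A = 1/(1 − 0.135) = 1.156.
ΔT = 6.94 × 1.156 = 8.0 K.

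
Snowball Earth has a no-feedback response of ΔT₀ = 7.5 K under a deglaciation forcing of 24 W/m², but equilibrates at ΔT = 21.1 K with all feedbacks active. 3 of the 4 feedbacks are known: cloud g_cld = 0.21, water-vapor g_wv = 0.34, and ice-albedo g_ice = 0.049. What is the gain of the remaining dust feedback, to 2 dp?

Amplification A = ΔT/ΔT₀ = 21.1/7.5 = 2.813.
Total gain g = 1 − 1/A = 1 − 1/2.813 = 0.6445.
Known gains sum to 0.21 + 0.34 + 0.049 = 0.599.
g_dust = 0.6445 − 0.599 = 0.05.

0.05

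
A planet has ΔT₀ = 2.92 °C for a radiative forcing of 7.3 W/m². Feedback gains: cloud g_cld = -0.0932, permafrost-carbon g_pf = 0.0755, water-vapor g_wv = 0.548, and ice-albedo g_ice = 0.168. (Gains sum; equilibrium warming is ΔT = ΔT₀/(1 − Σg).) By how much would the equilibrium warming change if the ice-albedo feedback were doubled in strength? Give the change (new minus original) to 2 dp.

Original: g = 0.6983, ΔT = 2.92/(1−0.6983) = 9.6785 °C.
With doubled ice-albedo: g' = 0.8663, ΔT' = 2.92/(1−0.8663) = 21.8399 °C.
Change = 21.8399 − 9.6785 = 12.16 °C.

12.16 °C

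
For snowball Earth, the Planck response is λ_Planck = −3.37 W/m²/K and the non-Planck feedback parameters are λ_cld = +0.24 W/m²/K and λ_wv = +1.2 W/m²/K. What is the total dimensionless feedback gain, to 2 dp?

0.43

Convert to gains: g_cld = 0.24/3.37 = 0.07122; g_wv = 1.2/3.37 = 0.3561.
Total gain g = 0.42732.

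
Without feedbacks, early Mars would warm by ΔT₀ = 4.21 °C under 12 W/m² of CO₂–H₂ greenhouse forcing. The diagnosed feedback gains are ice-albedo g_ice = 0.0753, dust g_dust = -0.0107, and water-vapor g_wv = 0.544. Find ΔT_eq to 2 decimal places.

10.76 °C

Total gain g = 0.0753 − 0.0107 + 0.544 = 0.6086.
Amplification A = 1/(1 − 0.6086) = 2.555.
ΔT = 4.21 × 2.555 = 10.76 °C.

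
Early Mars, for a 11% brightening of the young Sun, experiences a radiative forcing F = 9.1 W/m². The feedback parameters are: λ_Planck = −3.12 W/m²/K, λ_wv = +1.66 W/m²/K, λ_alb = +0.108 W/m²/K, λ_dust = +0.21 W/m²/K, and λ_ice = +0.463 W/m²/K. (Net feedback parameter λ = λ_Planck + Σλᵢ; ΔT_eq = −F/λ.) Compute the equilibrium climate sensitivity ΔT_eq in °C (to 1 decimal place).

13.4 °C

Net feedback parameter λ = (−3.12) + (+1.66) + (+0.108) + (+0.21) + (+0.463) = -0.679 W/m²/K.
ΔT = −F/λ = −9.1/(-0.679) = 13.4 °C.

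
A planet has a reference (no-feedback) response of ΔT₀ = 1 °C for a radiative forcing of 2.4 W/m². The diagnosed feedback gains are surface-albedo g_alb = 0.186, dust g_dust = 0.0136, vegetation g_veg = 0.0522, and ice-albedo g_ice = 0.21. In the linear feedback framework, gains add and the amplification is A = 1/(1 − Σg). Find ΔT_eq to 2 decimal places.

1.86 °C

Total gain g = 0.186 + 0.0136 + 0.0522 + 0.21 = 0.4618.
Amplification A = 1/(1 − 0.4618) = 1.858.
ΔT = 1 × 1.858 = 1.86 °C.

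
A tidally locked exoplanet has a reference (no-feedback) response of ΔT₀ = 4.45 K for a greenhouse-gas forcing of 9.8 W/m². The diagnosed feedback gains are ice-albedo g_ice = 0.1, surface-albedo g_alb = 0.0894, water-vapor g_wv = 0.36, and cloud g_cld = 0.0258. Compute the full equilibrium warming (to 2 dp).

Total gain g = 0.1 + 0.0894 + 0.36 + 0.0258 = 0.5752.
Amplification A = 1/(1 − 0.5752) = 2.354.
ΔT = 4.45 × 2.354 = 10.48 K.

10.48 K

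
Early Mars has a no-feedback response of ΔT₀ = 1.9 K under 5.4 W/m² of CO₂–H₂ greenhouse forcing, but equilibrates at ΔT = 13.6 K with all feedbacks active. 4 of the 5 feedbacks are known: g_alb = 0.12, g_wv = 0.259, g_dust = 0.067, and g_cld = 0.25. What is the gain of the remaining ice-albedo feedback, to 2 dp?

0.16

Amplification A = ΔT/ΔT₀ = 13.6/1.9 = 7.158.
Total gain g = 1 − 1/A = 1 − 1/7.158 = 0.8603.
Known gains sum to 0.12 + 0.259 + 0.067 + 0.25 = 0.696.
g_ice = 0.8603 − 0.696 = 0.16.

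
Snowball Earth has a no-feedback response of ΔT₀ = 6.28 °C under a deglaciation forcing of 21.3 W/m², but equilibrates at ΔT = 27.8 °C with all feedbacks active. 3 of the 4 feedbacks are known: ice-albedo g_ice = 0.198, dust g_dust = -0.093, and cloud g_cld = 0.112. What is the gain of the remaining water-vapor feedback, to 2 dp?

Amplification A = ΔT/ΔT₀ = 27.8/6.28 = 4.427.
Total gain g = 1 − 1/A = 1 − 1/4.427 = 0.7741.
Known gains sum to 0.198 − 0.093 + 0.112 = 0.217.
g_wv = 0.7741 − 0.217 = 0.56.

0.56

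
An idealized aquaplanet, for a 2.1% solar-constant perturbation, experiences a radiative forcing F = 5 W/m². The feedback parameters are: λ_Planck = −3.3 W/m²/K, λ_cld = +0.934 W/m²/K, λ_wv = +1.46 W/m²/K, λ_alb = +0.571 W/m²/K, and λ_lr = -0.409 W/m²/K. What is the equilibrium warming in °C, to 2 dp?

6.72 °C

Net feedback parameter λ = (−3.3) + (+0.934) + (+1.46) + (+0.571) + (-0.409) = -0.744 W/m²/K.
ΔT = −F/λ = −5/(-0.744) = 6.72 °C.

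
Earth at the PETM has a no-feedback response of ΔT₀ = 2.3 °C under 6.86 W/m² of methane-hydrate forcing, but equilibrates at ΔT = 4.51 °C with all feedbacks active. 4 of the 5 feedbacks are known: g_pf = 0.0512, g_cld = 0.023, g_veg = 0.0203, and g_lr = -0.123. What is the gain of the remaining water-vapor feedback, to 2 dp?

0.52

Amplification A = ΔT/ΔT₀ = 4.51/2.3 = 1.961.
Total gain g = 1 − 1/A = 1 − 1/1.961 = 0.4901.
Known gains sum to 0.0512 + 0.023 + 0.0203 − 0.123 = -0.0285.
g_wv = 0.4901 + 0.0285 = 0.52.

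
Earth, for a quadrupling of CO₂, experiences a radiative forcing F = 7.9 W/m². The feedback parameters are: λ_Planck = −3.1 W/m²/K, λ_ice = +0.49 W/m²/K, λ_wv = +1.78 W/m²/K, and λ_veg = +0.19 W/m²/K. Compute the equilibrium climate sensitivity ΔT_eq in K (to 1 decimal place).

Net feedback parameter λ = (−3.1) + (+0.49) + (+1.78) + (+0.19) = -0.64 W/m²/K.
ΔT = −F/λ = −7.9/(-0.64) = 12.3 K.

12.3 K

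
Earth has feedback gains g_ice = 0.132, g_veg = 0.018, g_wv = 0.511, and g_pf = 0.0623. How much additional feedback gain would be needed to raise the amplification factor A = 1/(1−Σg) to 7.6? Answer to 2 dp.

0.15

Current total gain = 0.7233.
Target gain for A = 7.6: g* = 1 − 1/7.6 = 0.8684.
Additional gain needed = 0.8684 − 0.7233 = 0.15.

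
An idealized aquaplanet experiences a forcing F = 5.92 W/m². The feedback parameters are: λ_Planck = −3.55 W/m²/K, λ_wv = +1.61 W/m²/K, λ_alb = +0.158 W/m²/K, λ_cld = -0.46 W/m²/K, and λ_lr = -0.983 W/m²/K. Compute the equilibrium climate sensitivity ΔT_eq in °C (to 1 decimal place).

Net feedback parameter λ = (−3.55) + (+1.61) + (+0.158) + (-0.46) + (-0.983) = -3.225 W/m²/K.
ΔT = −F/λ = −5.92/(-3.225) = 1.8 °C.

1.8 °C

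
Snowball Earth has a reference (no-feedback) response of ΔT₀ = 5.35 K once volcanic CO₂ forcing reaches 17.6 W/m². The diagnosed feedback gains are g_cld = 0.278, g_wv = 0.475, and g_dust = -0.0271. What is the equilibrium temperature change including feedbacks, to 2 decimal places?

19.52 K

Total gain g = 0.278 + 0.475 − 0.0271 = 0.7259.
Amplification A = 1/(1 − 0.7259) = 3.648.
ΔT = 5.35 × 3.648 = 19.52 K.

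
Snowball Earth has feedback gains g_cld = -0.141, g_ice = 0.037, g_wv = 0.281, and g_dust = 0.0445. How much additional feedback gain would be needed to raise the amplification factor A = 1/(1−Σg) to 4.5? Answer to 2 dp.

Current total gain = 0.2215.
Target gain for A = 4.5: g* = 1 − 1/4.5 = 0.7778.
Additional gain needed = 0.7778 − 0.2215 = 0.56.

0.56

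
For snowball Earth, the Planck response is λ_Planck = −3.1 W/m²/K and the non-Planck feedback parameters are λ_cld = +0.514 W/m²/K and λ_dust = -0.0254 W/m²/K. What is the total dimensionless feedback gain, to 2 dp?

0.16

Convert to gains: g_cld = 0.514/3.1 = 0.1658; g_dust = -0.0254/3.1 = -0.008194.
Total gain g = 0.157606.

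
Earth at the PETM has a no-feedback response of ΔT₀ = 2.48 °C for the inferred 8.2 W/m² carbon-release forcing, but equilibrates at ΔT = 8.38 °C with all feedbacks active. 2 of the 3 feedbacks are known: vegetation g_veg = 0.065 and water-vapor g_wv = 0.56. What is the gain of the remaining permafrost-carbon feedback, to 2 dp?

Amplification A = ΔT/ΔT₀ = 8.38/2.48 = 3.379.
Total gain g = 1 − 1/A = 1 − 1/3.379 = 0.7041.
Known gains sum to 0.065 + 0.56 = 0.625.
g_pf = 0.7041 − 0.625 = 0.08.

0.08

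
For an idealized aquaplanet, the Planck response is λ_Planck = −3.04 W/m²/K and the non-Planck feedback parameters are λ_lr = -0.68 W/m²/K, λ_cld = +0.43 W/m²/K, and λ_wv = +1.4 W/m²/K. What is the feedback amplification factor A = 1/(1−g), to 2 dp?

Convert to gains: g_lr = -0.68/3.04 = -0.2237; g_cld = 0.43/3.04 = 0.1414; g_wv = 1.4/3.04 = 0.4605.
Total gain g = 0.3782.
A = 1/(1 − 0.3782) = 1.61.

1.61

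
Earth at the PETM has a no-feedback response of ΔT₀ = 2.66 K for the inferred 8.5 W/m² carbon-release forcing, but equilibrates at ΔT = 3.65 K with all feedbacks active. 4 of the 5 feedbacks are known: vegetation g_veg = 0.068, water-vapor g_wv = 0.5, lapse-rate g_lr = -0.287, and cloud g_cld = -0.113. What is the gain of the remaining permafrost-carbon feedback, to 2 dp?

Amplification A = ΔT/ΔT₀ = 3.65/2.66 = 1.372.
Total gain g = 1 − 1/A = 1 − 1/1.372 = 0.2711.
Known gains sum to 0.068 + 0.5 − 0.287 − 0.113 = 0.168.
g_pf = 0.2711 − 0.168 = 0.10.

0.10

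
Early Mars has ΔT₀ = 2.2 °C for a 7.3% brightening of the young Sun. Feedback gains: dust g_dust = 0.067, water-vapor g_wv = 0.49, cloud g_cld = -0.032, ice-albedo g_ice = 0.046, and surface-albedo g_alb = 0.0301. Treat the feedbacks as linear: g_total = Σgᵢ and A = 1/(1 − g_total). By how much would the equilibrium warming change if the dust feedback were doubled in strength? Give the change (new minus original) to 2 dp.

1.11 °C

Original: g = 0.6011, ΔT = 2.2/(1−0.6011) = 5.5152 °C.
With doubled dust: g' = 0.6681, ΔT' = 2.2/(1−0.6681) = 6.6285 °C.
Change = 6.6285 − 5.5152 = 1.11 °C.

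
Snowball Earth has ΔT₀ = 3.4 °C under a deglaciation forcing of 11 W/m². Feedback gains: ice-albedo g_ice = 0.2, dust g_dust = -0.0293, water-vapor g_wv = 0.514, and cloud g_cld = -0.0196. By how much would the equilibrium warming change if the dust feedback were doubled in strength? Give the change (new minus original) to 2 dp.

Original: g = 0.6651, ΔT = 3.4/(1−0.6651) = 10.1523 °C.
With doubled dust: g' = 0.6358, ΔT' = 3.4/(1−0.6358) = 9.3355 °C.
Change = 9.3355 − 10.1523 = -0.82 °C.

-0.82 °C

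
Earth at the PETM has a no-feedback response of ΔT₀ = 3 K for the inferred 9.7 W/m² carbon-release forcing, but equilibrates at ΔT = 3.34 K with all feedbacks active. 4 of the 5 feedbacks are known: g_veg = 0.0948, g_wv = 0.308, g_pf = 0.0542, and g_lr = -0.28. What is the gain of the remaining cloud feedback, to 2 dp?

-0.08

Amplification A = ΔT/ΔT₀ = 3.34/3 = 1.113.
Total gain g = 1 − 1/A = 1 − 1/1.113 = 0.1015.
Known gains sum to 0.0948 + 0.308 + 0.0542 − 0.28 = 0.177.
g_cld = 0.1015 − 0.177 = -0.08.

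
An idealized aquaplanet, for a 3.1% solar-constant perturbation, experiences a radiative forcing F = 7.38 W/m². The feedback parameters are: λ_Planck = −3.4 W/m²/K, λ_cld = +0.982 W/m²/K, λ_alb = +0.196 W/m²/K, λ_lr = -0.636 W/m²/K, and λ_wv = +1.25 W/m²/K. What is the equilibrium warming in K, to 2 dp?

4.59 K

Net feedback parameter λ = (−3.4) + (+0.982) + (+0.196) + (-0.636) + (+1.25) = -1.608 W/m²/K.
ΔT = −F/λ = −7.38/(-1.608) = 4.59 K.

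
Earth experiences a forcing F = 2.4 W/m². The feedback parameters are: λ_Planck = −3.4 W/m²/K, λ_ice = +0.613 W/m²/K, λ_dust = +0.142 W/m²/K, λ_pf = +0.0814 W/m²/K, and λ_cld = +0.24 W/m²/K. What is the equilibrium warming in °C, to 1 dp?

1.0 °C

Net feedback parameter λ = (−3.4) + (+0.613) + (+0.142) + (+0.0814) + (+0.24) = -2.3236 W/m²/K.
ΔT = −F/λ = −2.4/(-2.3236) = 1.0 °C.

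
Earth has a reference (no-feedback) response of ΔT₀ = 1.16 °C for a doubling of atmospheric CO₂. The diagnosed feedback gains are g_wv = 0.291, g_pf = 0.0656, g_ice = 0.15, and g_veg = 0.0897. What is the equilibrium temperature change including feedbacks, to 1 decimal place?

2.9 °C

Total gain g = 0.291 + 0.0656 + 0.15 + 0.0897 = 0.5963.
Amplification A = 1/(1 − 0.5963) = 2.477.
ΔT = 1.16 × 2.477 = 2.9 °C.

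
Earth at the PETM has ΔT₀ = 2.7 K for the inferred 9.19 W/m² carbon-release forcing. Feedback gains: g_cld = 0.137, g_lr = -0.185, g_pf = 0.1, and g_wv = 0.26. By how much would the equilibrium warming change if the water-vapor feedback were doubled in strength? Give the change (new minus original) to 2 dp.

2.38 K

Original: g = 0.312, ΔT = 2.7/(1−0.312) = 3.9244 K.
With doubled water-vapor: g' = 0.572, ΔT' = 2.7/(1−0.572) = 6.3084 K.
Change = 6.3084 − 3.9244 = 2.38 K.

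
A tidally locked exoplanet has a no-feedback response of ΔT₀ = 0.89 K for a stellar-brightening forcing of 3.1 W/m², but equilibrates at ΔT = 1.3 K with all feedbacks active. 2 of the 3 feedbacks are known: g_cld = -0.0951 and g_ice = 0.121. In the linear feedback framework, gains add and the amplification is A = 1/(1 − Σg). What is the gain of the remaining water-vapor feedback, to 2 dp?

0.29

Amplification A = ΔT/ΔT₀ = 1.3/0.89 = 1.461.
Total gain g = 1 − 1/A = 1 − 1/1.461 = 0.3155.
Known gains sum to -0.0951 + 0.121 = 0.0259.
g_wv = 0.3155 − 0.0259 = 0.29.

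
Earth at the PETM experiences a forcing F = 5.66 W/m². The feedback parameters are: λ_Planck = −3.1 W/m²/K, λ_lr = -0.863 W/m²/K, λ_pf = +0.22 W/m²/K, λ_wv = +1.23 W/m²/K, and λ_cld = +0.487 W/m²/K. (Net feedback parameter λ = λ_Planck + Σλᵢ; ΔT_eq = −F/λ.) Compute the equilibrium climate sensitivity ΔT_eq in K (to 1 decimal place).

Net feedback parameter λ = (−3.1) + (-0.863) + (+0.22) + (+1.23) + (+0.487) = -2.026 W/m²/K.
ΔT = −F/λ = −5.66/(-2.026) = 2.8 K.

2.8 K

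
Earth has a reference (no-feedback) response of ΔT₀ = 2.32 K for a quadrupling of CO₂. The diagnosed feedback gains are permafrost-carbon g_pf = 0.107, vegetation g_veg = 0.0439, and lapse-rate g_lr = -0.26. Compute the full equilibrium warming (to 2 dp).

2.09 K

Total gain g = 0.107 + 0.0439 − 0.26 = -0.1091.
Amplification A = 1/(1 + 0.1091) = 0.9016.
ΔT = 2.32 × 0.9016 = 2.09 K.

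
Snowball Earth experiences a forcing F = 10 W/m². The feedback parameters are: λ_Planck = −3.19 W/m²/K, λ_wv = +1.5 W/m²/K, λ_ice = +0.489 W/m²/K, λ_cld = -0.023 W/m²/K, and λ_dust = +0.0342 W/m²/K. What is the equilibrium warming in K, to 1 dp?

8.4 K

Net feedback parameter λ = (−3.19) + (+1.5) + (+0.489) + (-0.023) + (+0.0342) = -1.1898 W/m²/K.
ΔT = −F/λ = −10/(-1.1898) = 8.4 K.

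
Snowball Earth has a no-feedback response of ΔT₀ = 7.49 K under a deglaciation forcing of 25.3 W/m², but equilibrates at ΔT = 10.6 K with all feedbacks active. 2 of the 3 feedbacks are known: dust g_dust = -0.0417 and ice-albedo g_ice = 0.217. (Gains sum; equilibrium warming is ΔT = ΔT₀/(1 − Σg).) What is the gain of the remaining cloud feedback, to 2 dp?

0.12

Amplification A = ΔT/ΔT₀ = 10.6/7.49 = 1.415.
Total gain g = 1 − 1/A = 1 − 1/1.415 = 0.2933.
Known gains sum to -0.0417 + 0.217 = 0.1753.
g_cld = 0.2933 − 0.1753 = 0.12.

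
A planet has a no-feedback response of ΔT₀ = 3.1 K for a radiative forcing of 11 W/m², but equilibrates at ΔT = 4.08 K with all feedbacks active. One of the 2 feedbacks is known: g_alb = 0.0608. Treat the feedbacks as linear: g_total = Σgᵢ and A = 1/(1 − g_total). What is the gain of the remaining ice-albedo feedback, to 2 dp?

Amplification A = ΔT/ΔT₀ = 4.08/3.1 = 1.316.
Total gain g = 1 − 1/A = 1 − 1/1.316 = 0.2401.
The known gain is 0.0608.
g_ice = 0.2401 − 0.0608 = 0.18.

0.18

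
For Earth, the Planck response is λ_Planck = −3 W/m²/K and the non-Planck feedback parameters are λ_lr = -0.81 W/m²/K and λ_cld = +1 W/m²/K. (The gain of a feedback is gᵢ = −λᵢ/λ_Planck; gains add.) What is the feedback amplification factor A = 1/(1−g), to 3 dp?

Convert to gains: g_lr = -0.81/3 = -0.27; g_cld = 1/3 = 0.3333.
Total gain g = 0.0633.
A = 1/(1 − 0.0633) = 1.068.

1.068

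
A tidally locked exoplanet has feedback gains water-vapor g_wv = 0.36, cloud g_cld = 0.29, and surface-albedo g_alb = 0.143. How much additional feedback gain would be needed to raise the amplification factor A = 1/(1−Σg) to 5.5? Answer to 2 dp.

Current total gain = 0.793.
Target gain for A = 5.5: g* = 1 − 1/5.5 = 0.8182.
Additional gain needed = 0.8182 − 0.793 = 0.03.

0.03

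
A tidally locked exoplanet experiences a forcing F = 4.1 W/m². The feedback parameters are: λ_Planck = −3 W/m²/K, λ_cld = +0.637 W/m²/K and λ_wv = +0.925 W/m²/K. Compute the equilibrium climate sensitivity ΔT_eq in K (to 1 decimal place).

2.9 K

Net feedback parameter λ = (−3) + (+0.637) + (+0.925) = -1.438 W/m²/K.
ΔT = −F/λ = −4.1/(-1.438) = 2.9 K.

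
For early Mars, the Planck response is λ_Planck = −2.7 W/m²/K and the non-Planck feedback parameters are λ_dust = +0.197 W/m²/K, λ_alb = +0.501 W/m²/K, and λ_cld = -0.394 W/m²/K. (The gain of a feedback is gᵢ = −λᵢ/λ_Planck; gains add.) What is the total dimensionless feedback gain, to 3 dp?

0.113

Convert to gains: g_dust = 0.197/2.7 = 0.07296; g_alb = 0.501/2.7 = 0.1856; g_cld = -0.394/2.7 = -0.1459.
Total gain g = 0.11266.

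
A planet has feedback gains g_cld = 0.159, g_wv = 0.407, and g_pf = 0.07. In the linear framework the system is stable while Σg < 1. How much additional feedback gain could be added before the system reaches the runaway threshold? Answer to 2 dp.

Current total gain = 0.159 + 0.407 + 0.07 = 0.636.
Margin to runaway = 1 − 0.636 = 0.36.

0.36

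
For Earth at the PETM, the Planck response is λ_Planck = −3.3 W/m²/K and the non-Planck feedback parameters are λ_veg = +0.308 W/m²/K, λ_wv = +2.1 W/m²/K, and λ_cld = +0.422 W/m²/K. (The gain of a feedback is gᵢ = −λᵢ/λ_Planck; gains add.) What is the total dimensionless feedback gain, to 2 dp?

Convert to gains: g_veg = 0.308/3.3 = 0.09333; g_wv = 2.1/3.3 = 0.6364; g_cld = 0.422/3.3 = 0.1279.
Total gain g = 0.85763.

0.86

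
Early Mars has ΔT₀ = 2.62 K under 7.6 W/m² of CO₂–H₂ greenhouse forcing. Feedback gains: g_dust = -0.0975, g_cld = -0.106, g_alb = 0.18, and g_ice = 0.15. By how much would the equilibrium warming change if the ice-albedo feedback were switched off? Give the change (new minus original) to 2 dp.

-0.44 K

Original: g = 0.1265, ΔT = 2.62/(1−0.1265) = 2.9994 K.
Without ice-albedo: g' = -0.0235, ΔT' = 2.62/(1+0.0235) = 2.5598 K.
Change = 2.5598 − 2.9994 = -0.44 K.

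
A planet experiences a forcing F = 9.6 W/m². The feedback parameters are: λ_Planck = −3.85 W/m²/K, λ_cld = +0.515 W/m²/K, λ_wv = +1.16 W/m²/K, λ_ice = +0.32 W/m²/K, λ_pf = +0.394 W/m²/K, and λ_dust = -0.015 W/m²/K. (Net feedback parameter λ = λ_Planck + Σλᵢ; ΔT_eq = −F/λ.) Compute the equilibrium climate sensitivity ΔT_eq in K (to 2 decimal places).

Net feedback parameter λ = (−3.85) + (+0.515) + (+1.16) + (+0.32) + (+0.394) + (-0.015) = -1.476 W/m²/K.
ΔT = −F/λ = −9.6/(-1.476) = 6.50 K.

6.50 K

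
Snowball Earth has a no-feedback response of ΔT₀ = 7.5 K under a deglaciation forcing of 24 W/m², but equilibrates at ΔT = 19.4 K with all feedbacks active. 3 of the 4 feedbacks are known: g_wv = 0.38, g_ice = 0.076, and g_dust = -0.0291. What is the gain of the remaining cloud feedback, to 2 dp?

0.19

Amplification A = ΔT/ΔT₀ = 19.4/7.5 = 2.587.
Total gain g = 1 − 1/A = 1 − 1/2.587 = 0.6135.
Known gains sum to 0.38 + 0.076 − 0.0291 = 0.4269.
g_cld = 0.6135 − 0.4269 = 0.19.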